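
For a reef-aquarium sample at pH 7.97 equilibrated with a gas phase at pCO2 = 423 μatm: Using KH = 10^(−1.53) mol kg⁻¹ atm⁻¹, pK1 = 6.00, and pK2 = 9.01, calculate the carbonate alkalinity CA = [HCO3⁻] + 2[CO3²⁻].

[CO2*] = KH · pCO2 = 10^(−1.53) × 423×10^-6 = 1.248×10^-5 mol/kg
α₀ = 1/(1 + K1/[H⁺] + K1K2/[H⁺]²) = 1/(1 + 10^+1.97 + 10^+0.93) = 0.009724
DIC = [CO2*]/α₀ = 1.248×10^-5 / 0.009724 = 1.284 mmol/kg
CA = (α₁ + 2α₂)·DIC = (0.9075 + 2×0.08277) × 1.284 = 1.38 mmol/kg

CA = 1.38 mmol/kg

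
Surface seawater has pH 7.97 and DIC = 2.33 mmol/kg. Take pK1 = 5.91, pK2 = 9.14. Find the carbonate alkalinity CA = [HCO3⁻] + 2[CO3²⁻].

CA = 2.46 mmol/kg

CA = [HCO3⁻] + 2[CO3²⁻] = (α₁ + 2α₂)·DIC
At pH 7.97: [H⁺]/K1 = 10^-2.06 = 0.0087096, K2/[H⁺] = 10^-1.17 = 0.067608
α₁ = 1/(1 + 0.0087096 + 0.067608) = 1/1.0763 = 0.9291; α₂ = α₁·K2/[H⁺] = 0.06281
α₁ + 2α₂ = 1.0547
CA = 1.0547 × 2.33 = 2.46 mmol/kg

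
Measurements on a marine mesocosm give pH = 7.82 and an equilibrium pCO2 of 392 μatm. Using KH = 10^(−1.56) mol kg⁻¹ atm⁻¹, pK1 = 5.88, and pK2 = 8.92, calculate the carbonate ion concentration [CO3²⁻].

[CO3²⁻] = 0.0747 mmol/kg

[CO2*] = KH · pCO2 = 10^(−1.56) × 392×10^-6 = 1.080×10^-5 mol/kg
α₀ = 1/(1 + K1/[H⁺] + K1K2/[H⁺]²) = 1/(1 + 10^+1.94 + 10^+0.84) = 0.01052
DIC = [CO2*]/α₀ = 1.080×10^-5 / 0.01052 = 1.026 mmol/kg
[CO3²⁻] = α₂·DIC; α₂ = 0.07281, so [CO3²⁻] = 0.07281 × 1.026 = 0.0747 mmol/kg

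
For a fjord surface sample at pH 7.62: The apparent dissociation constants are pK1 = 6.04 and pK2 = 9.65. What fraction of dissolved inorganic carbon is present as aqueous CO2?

α₀ = 0.0254

α₀ = 1 / (1 + K1/[H⁺] + K1K2/[H⁺]²) = 1 / (1 + 10^+1.58 + 10^-0.45)
   = 1 / (1 + 38.019 + 0.35481) = 1/39.374 = 0.02540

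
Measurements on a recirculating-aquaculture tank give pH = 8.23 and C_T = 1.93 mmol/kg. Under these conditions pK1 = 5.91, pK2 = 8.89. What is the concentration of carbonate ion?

α₂ = 1 / (1 + [H⁺]/K2 + [H⁺]²/(K1K2)) = 1 / (1 + 10^+0.66 + 10^-1.66)
   = 1 / (1 + 4.5709 + 0.021878) = 1/5.5928 = 0.1788
[CO3²⁻] = α₂ × DIC = 0.1788 × 1.93 = 0.345 mmol/kg

[CO3²⁻] = 0.345 mmol/kg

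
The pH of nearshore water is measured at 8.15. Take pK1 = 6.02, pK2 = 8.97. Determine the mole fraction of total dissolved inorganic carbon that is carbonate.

α₂ = 1 / (1 + [H⁺]/K2 + [H⁺]²/(K1K2)) = 1 / (1 + 10^+0.82 + 10^-1.31)
   = 1 / (1 + 6.6069 + 0.048978) = 1/7.6559 = 0.1306

α₂ = 0.131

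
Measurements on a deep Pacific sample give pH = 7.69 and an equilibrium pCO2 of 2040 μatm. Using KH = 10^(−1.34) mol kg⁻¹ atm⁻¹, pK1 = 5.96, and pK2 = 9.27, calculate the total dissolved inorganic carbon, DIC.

[CO2*] = KH · pCO2 = 10^(−1.34) × 2040×10^-6 = 9.325×10^-5 mol/kg
α₀ = 1/(1 + K1/[H⁺] + K1K2/[H⁺]²) = 1/(1 + 10^+1.73 + 10^+0.15) = 0.01782
DIC = [CO2*]/α₀ = 9.325×10^-5 / 0.01782 = 5.23 mmol/kg

DIC = 5.23 mmol/kg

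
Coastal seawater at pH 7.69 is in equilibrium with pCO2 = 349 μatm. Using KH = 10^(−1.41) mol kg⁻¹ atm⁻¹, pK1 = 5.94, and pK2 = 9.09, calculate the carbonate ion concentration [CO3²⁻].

[CO2*] = KH · pCO2 = 10^(−1.41) × 349×10^-6 = 1.358×10^-5 mol/kg
α₀ = 1/(1 + K1/[H⁺] + K1K2/[H⁺]²) = 1/(1 + 10^+1.75 + 10^+0.35) = 0.01681
DIC = [CO2*]/α₀ = 1.358×10^-5 / 0.01681 = 0.8075 mmol/kg
[CO3²⁻] = α₂·DIC; α₂ = 0.03764, so [CO3²⁻] = 0.03764 × 0.8075 = 0.0304 mmol/kg

[CO3²⁻] = 0.0304 mmol/kg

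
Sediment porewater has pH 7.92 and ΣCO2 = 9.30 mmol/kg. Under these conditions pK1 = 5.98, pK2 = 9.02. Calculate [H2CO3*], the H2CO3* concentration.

[CO2*] = 0.0979 mmol/kg

α₀ = 1 / (1 + K1/[H⁺] + K1K2/[H⁺]²) = 1 / (1 + 10^+1.94 + 10^+0.84)
   = 1 / (1 + 87.096 + 6.9183) = 1/95.015 = 0.01052
[CO2*] = α₀ × DIC = 0.01052 × 9.30 = 0.0979 mmol/kg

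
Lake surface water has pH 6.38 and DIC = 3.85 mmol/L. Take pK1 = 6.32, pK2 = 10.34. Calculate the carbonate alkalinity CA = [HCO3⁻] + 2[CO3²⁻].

CA = [HCO3⁻] + 2[CO3²⁻] = (α₁ + 2α₂)·DIC
At pH 6.38: [H⁺]/K1 = 10^-0.06 = 0.87096, K2/[H⁺] = 10^-3.96 = 0.00010965
α₁ = 1/(1 + 0.87096 + 0.00010965) = 1/1.8711 = 0.5345; α₂ = α₁·K2/[H⁺] = 5.860×10^-5
α₁ + 2α₂ = 0.5346
CA = 0.5346 × 3.85 = 2.06 mmol/L

CA = 2.06 mmol/L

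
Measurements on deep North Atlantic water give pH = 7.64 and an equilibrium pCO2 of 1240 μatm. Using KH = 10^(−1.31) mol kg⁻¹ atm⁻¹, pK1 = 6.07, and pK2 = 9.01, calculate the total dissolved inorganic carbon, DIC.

[CO2*] = KH · pCO2 = 10^(−1.31) × 1240×10^-6 = 6.073×10^-5 mol/kg
α₀ = 1/(1 + K1/[H⁺] + K1K2/[H⁺]²) = 1/(1 + 10^+1.57 + 10^+0.20) = 0.02516
DIC = [CO2*]/α₀ = 6.073×10^-5 / 0.02516 = 2.41 mmol/kg

DIC = 2.41 mmol/kg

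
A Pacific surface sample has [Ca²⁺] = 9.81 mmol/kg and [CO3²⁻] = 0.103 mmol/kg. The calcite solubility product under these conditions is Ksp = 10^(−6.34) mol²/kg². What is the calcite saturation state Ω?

Ksp = 10^(−6.34) = 4.571×10^-7
Ω = [Ca²⁺][CO3²⁻]/Ksp = (9.81×10^-3)(0.103×10^-3) / 4.571×10^-7 = 2.21

Ω = 2.21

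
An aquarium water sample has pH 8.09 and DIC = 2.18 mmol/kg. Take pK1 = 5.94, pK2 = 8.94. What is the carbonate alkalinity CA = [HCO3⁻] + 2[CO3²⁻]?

CA = [HCO3⁻] + 2[CO3²⁻] = (α₁ + 2α₂)·DIC
At pH 8.09: [H⁺]/K1 = 10^-2.15 = 0.0070795, K2/[H⁺] = 10^-0.85 = 0.14125
α₁ = 1/(1 + 0.0070795 + 0.14125) = 1/1.1483 = 0.8708; α₂ = α₁·K2/[H⁺] = 0.1230
α₁ + 2α₂ = 1.1168
CA = 1.1168 × 2.18 = 2.43 mmol/kg

CA = 2.43 mmol/kg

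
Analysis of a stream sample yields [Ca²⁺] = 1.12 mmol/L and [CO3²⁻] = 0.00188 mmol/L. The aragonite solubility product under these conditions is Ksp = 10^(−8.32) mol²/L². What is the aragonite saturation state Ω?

Ksp = 10^(−8.32) = 4.786×10^-9
Ω = [Ca²⁺][CO3²⁻]/Ksp = (1.12×10^-3)(0.00188×10^-3) / 4.786×10^-9 = 0.440

Ω = 0.440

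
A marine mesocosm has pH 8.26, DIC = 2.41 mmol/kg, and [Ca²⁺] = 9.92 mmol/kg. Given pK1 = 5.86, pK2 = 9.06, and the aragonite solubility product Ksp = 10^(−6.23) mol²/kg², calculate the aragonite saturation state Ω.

Ω = 5.54

α₂ = 1 / (1 + [H⁺]/K2 + [H⁺]²/(K1K2)) = 1 / (1 + 10^+0.80 + 10^-1.60)
   = 1 / (1 + 6.3096 + 0.025119) = 1/7.3347 = 0.1363
[CO3²⁻] = α₂ × DIC = 0.1363 × 2.41 = 0.3286 mmol/kg
Ksp = 10^(−6.23) = 5.888×10^-7
Ω = [Ca²⁺][CO3²⁻]/Ksp = (9.92×10^-3)(3.286×10^-4) / 5.888×10^-7 = 5.54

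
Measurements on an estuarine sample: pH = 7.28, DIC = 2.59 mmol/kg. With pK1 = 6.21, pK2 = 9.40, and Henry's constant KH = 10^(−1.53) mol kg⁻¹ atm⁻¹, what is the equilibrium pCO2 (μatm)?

α₀ = 1 / (1 + K1/[H⁺] + K1K2/[H⁺]²) = 1 / (1 + 10^+1.07 + 10^-1.05)
   = 1 / (1 + 11.749 + 0.089125) = 1/12.838 = 0.07789
[CO2*] = α₀ × DIC = 0.07789 × 2.59 = 0.2017 mmol/kg
pCO2 = [CO2*]/KH = 2.017×10^-4 / 2.951×10^-2 = 6840 μatm

pCO2 = 6840 μatm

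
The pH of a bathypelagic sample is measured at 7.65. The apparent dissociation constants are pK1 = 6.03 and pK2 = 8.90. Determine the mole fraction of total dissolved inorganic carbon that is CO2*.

α₀ = 1 / (1 + K1/[H⁺] + K1K2/[H⁺]²) = 1 / (1 + 10^+1.62 + 10^+0.37)
   = 1 / (1 + 41.687 + 2.3442) = 1/45.031 = 0.02221

α₀ = 0.0222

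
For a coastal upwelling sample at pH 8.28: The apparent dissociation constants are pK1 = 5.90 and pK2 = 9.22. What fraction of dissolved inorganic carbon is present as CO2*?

α₀ = 0.00373

α₀ = 1 / (1 + K1/[H⁺] + K1K2/[H⁺]²) = 1 / (1 + 10^+2.38 + 10^+1.44)
   = 1 / (1 + 239.88 + 27.542) = 1/268.43 = 0.003725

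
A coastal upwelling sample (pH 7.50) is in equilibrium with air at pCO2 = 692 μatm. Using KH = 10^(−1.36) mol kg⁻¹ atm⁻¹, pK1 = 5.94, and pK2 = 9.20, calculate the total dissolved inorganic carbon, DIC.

[CO2*] = KH · pCO2 = 10^(−1.36) × 692×10^-6 = 3.021×10^-5 mol/kg
α₀ = 1/(1 + K1/[H⁺] + K1K2/[H⁺]²) = 1/(1 + 10^+1.56 + 10^-0.14) = 0.02629
DIC = [CO2*]/α₀ = 3.021×10^-5 / 0.02629 = 1.15 mmol/kg

DIC = 1.15 mmol/kg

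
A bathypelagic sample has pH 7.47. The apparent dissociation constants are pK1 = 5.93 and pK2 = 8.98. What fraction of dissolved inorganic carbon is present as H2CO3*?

α₀ = 0.0272

α₀ = 1 / (1 + K1/[H⁺] + K1K2/[H⁺]²) = 1 / (1 + 10^+1.54 + 10^+0.03)
   = 1 / (1 + 34.674 + 1.0715) = 1/36.745 = 0.02721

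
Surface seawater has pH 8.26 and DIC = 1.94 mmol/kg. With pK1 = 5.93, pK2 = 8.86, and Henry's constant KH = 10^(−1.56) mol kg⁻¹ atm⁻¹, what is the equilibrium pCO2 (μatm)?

pCO2 = 262 μatm

α₀ = 1 / (1 + K1/[H⁺] + K1K2/[H⁺]²) = 1 / (1 + 10^+2.33 + 10^+1.73)
   = 1 / (1 + 213.80 + 53.703) = 1/268.50 = 0.003724
[CO2*] = α₀ × DIC = 0.003724 × 1.94 = 0.007225 mmol/kg = 7.225 μmol/kg
pCO2 = [CO2*]/KH = 7.225×10^-6 / 2.754×10^-2 = 262 μatm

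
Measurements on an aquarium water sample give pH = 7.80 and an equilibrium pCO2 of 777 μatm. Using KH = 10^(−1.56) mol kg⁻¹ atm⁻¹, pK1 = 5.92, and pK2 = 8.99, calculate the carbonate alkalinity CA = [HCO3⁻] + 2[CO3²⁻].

[CO2*] = KH · pCO2 = 10^(−1.56) × 777×10^-6 = 2.140×10^-5 mol/kg
α₀ = 1/(1 + K1/[H⁺] + K1K2/[H⁺]²) = 1/(1 + 10^+1.88 + 10^+0.69) = 0.01223
DIC = [CO2*]/α₀ = 2.140×10^-5 / 0.01223 = 1.750 mmol/kg
CA = (α₁ + 2α₂)·DIC = (0.9279 + 2×0.05991) × 1.750 = 1.83 mmol/kg

CA = 1.83 mmol/kg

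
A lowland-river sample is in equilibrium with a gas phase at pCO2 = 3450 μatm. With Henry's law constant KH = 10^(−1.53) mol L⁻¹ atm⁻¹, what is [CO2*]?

KH = 10^(−1.53) = 2.951×10^-2 mol L⁻¹ atm⁻¹
[CO2*] = KH · pCO2 = 2.951×10^-2 × 3450×10^-6 atm = 1.02×10^-4 mol/L

[CO2*] = 102 μmol/L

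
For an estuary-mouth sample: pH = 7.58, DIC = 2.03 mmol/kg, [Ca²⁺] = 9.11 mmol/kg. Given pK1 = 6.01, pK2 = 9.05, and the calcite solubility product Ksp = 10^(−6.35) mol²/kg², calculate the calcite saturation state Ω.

α₂ = 1 / (1 + [H⁺]/K2 + [H⁺]²/(K1K2)) = 1 / (1 + 10^+1.47 + 10^-0.10)
   = 1 / (1 + 29.512 + 0.79433) = 1/31.306 = 0.03194
[CO3²⁻] = α₂ × DIC = 0.03194 × 2.03 = 0.06484 mmol/kg
Ksp = 10^(−6.35) = 4.467×10^-7
Ω = [Ca²⁺][CO3²⁻]/Ksp = (9.11×10^-3)(6.484×10^-5) / 4.467×10^-7 = 1.32

Ω = 1.32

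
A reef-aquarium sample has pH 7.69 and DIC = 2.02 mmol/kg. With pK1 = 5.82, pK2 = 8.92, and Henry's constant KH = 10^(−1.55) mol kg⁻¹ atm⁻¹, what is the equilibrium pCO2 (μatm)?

α₀ = 1 / (1 + K1/[H⁺] + K1K2/[H⁺]²) = 1 / (1 + 10^+1.87 + 10^+0.64)
   = 1 / (1 + 74.131 + 4.3652) = 1/79.496 = 0.01258
[CO2*] = α₀ × DIC = 0.01258 × 2.02 = 0.02541 mmol/kg
pCO2 = [CO2*]/KH = 2.541×10^-5 / 2.818×10^-2 = 902 μatm

pCO2 = 902 μatm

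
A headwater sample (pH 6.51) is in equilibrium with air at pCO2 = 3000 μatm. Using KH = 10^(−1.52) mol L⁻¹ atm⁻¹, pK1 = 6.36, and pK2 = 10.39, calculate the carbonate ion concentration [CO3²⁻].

[CO2*] = KH · pCO2 = 10^(−1.52) × 3000×10^-6 = 9.060×10^-5 mol/L
α₀ = 1/(1 + K1/[H⁺] + K1K2/[H⁺]²) = 1/(1 + 10^+0.15 + 10^-3.73) = 0.4145
DIC = [CO2*]/α₀ = 9.060×10^-5 / 0.4145 = 0.2186 mmol/L
[CO3²⁻] = α₂·DIC; α₂ = 7.718×10^-5, so [CO3²⁻] = 7.718×10^-5 × 0.2186 = 1.69×10^-5 mmol/L = 0.0169 μmol/L

[CO3²⁻] = 0.0169 μmol/L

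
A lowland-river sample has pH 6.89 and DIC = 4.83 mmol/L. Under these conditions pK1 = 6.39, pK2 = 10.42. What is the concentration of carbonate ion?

α₂ = 1 / (1 + [H⁺]/K2 + [H⁺]²/(K1K2)) = 1 / (1 + 10^+3.53 + 10^+3.03)
   = 1 / (1 + 3388.4 + 1071.5) = 1/4461.0 = 0.0002242
[CO3²⁻] = α₂ × DIC = 0.0002242 × 4.83 = 0.00108 mmol/L = 1.08 μmol/L

[CO3²⁻] = 1.08 μmol/L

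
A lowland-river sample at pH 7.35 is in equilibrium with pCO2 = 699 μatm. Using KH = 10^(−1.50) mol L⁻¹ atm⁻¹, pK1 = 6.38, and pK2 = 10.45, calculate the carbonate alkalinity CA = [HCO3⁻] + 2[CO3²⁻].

CA = 0.207 mmol/L

[CO2*] = KH · pCO2 = 10^(−1.50) × 699×10^-6 = 2.210×10^-5 mol/L
α₀ = 1/(1 + K1/[H⁺] + K1K2/[H⁺]²) = 1/(1 + 10^+0.97 + 10^-2.13) = 0.09671
DIC = [CO2*]/α₀ = 2.210×10^-5 / 0.09671 = 0.2286 mmol/L
CA = (α₁ + 2α₂)·DIC = (0.9026 + 2×0.0007169) × 0.2286 = 0.207 mmol/L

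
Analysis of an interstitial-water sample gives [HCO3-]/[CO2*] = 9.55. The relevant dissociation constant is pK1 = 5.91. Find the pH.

From K1 = [H⁺][HCO3-]/[CO2*]:  pH = pK1 + log₁₀([HCO3-]/[CO2*])
log₁₀(9.55) = +0.980
pH = 5.91 + (+0.980) = 6.89

pH = 6.89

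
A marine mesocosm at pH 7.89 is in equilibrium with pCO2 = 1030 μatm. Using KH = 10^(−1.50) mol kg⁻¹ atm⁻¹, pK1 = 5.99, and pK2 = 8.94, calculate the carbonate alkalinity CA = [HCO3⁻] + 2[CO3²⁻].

[CO2*] = KH · pCO2 = 10^(−1.50) × 1030×10^-6 = 3.257×10^-5 mol/kg
α₀ = 1/(1 + K1/[H⁺] + K1K2/[H⁺]²) = 1/(1 + 10^+1.90 + 10^+0.85) = 0.01143
DIC = [CO2*]/α₀ = 3.257×10^-5 / 0.01143 = 2.850 mmol/kg
CA = (α₁ + 2α₂)·DIC = (0.9077 + 2×0.08090) × 2.850 = 3.05 mmol/kg

CA = 3.05 mmol/kg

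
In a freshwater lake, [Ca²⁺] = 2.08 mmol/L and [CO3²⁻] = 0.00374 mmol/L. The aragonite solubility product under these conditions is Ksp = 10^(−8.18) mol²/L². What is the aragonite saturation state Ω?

Ω = 1.18

Ksp = 10^(−8.18) = 6.607×10^-9
Ω = [Ca²⁺][CO3²⁻]/Ksp = (2.08×10^-3)(0.00374×10^-3) / 6.607×10^-9 = 1.18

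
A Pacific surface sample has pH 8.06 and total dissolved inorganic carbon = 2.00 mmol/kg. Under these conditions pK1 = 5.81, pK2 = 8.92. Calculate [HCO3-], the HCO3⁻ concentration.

[HCO3⁻] = 1.75 mmol/kg

α₁ = 1 / (1 + [H⁺]/K1 + K2/[H⁺]) = 1 / (1 + 10^-2.25 + 10^-0.86)
   = 1 / (1 + 0.0056234 + 0.13804) = 1/1.1437 = 0.8744
[HCO3⁻] = α₁ × DIC = 0.8744 × 2.00 = 1.75 mmol/kg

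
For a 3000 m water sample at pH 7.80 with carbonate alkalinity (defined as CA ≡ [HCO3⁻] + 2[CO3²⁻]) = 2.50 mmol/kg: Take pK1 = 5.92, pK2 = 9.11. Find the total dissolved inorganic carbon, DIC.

CA = [HCO3⁻] + 2[CO3²⁻] = (α₁ + 2α₂)·DIC
At pH 7.80: [H⁺]/K1 = 10^-1.88 = 0.013183, K2/[H⁺] = 10^-1.31 = 0.048978
α₁ = 1/(1 + 0.013183 + 0.048978) = 1/1.0622 = 0.9415; α₂ = α₁·K2/[H⁺] = 0.04611
α₁ + 2α₂ = 1.0337
DIC = CA / (α₁ + 2α₂) = 2.50 / 1.0337 = 2.42 mmol/kg

DIC = 2.42 mmol/kg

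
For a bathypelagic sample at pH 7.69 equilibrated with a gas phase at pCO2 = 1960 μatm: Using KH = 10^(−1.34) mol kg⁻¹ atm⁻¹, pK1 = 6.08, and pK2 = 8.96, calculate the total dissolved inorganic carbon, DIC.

DIC = 3.94 mmol/kg

[CO2*] = KH · pCO2 = 10^(−1.34) × 1960×10^-6 = 8.959×10^-5 mol/kg
α₀ = 1/(1 + K1/[H⁺] + K1K2/[H⁺]²) = 1/(1 + 10^+1.61 + 10^+0.34) = 0.02277
DIC = [CO2*]/α₀ = 8.959×10^-5 / 0.02277 = 3.94 mmol/kg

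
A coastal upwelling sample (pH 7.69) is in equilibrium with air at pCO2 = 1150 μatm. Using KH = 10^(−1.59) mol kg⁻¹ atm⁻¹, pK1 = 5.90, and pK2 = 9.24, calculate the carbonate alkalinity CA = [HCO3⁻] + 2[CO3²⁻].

[CO2*] = KH · pCO2 = 10^(−1.59) × 1150×10^-6 = 2.956×10^-5 mol/kg
α₀ = 1/(1 + K1/[H⁺] + K1K2/[H⁺]²) = 1/(1 + 10^+1.79 + 10^+0.24) = 0.01553
DIC = [CO2*]/α₀ = 2.956×10^-5 / 0.01553 = 1.904 mmol/kg
CA = (α₁ + 2α₂)·DIC = (0.9575 + 2×0.02699) × 1.904 = 1.93 mmol/kg

CA = 1.93 mmol/kg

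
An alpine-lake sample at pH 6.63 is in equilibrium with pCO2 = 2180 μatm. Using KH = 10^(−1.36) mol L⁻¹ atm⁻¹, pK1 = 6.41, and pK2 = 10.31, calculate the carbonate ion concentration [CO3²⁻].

[CO3²⁻] = 0.0330 μmol/L

[CO2*] = KH · pCO2 = 10^(−1.36) × 2180×10^-6 = 9.516×10^-5 mol/L
α₀ = 1/(1 + K1/[H⁺] + K1K2/[H⁺]²) = 1/(1 + 10^+0.22 + 10^-3.46) = 0.3759
DIC = [CO2*]/α₀ = 9.516×10^-5 / 0.3759 = 0.2531 mmol/L
[CO3²⁻] = α₂·DIC; α₂ = 0.0001304, so [CO3²⁻] = 0.0001304 × 0.2531 = 3.30×10^-5 mmol/L = 0.0330 μmol/L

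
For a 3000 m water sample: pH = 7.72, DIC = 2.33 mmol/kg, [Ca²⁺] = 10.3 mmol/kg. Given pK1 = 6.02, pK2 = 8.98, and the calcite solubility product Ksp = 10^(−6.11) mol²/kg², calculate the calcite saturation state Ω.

α₂ = 1 / (1 + [H⁺]/K2 + [H⁺]²/(K1K2)) = 1 / (1 + 10^+1.26 + 10^-0.44)
   = 1 / (1 + 18.197 + 0.36308) = 1/19.560 = 0.05112
[CO3²⁻] = α₂ × DIC = 0.05112 × 2.33 = 0.1191 mmol/kg
Ksp = 10^(−6.11) = 7.762×10^-7
Ω = [Ca²⁺][CO3²⁻]/Ksp = (10.3×10^-3)(1.191×10^-4) / 7.762×10^-7 = 1.58

Ω = 1.58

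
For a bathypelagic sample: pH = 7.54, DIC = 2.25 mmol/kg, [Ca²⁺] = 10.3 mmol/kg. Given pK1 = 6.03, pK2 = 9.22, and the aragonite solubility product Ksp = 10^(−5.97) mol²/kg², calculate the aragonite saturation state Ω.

Ω = 0.430

α₂ = 1 / (1 + [H⁺]/K2 + [H⁺]²/(K1K2)) = 1 / (1 + 10^+1.68 + 10^+0.17)
   = 1 / (1 + 47.863 + 1.4791) = 1/50.342 = 0.01986
[CO3²⁻] = α₂ × DIC = 0.01986 × 2.25 = 0.04469 mmol/kg
Ksp = 10^(−5.97) = 1.072×10^-6
Ω = [Ca²⁺][CO3²⁻]/Ksp = (10.3×10^-3)(4.469×10^-5) / 1.072×10^-6 = 0.430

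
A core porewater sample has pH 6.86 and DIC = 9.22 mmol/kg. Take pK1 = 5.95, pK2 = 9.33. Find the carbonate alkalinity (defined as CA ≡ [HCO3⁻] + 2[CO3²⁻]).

CA = [HCO3⁻] + 2[CO3²⁻] = (α₁ + 2α₂)·DIC
At pH 6.86: [H⁺]/K1 = 10^-0.91 = 0.12303, K2/[H⁺] = 10^-2.47 = 0.0033884
α₁ = 1/(1 + 0.12303 + 0.0033884) = 1/1.1264 = 0.8878; α₂ = α₁·K2/[H⁺] = 0.003008
α₁ + 2α₂ = 0.8938
CA = 0.8938 × 9.22 = 8.24 mmol/kg

CA = 8.24 mmol/kg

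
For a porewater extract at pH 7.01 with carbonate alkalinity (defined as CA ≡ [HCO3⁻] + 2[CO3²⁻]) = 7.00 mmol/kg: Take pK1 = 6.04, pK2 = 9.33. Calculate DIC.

DIC = 7.71 mmol/kg

CA = [HCO3⁻] + 2[CO3²⁻] = (α₁ + 2α₂)·DIC
At pH 7.01: [H⁺]/K1 = 10^-0.97 = 0.10715, K2/[H⁺] = 10^-2.32 = 0.0047863
α₁ = 1/(1 + 0.10715 + 0.0047863) = 1/1.1119 = 0.8993; α₂ = α₁·K2/[H⁺] = 0.004304
α₁ + 2α₂ = 0.9079
DIC = CA / (α₁ + 2α₂) = 7.00 / 0.9079 = 7.71 mmol/kg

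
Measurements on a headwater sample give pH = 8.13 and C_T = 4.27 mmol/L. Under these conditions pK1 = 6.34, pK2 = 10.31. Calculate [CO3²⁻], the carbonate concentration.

α₂ = 1 / (1 + [H⁺]/K2 + [H⁺]²/(K1K2)) = 1 / (1 + 10^+2.18 + 10^+0.39)
   = 1 / (1 + 151.36 + 2.4547) = 1/154.81 = 0.006459
[CO3²⁻] = α₂ × DIC = 0.006459 × 4.27 = 0.0276 mmol/L

[CO3²⁻] = 0.0276 mmol/L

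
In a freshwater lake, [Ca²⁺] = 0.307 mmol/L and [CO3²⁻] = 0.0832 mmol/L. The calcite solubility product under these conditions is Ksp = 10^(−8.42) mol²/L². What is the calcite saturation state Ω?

Ksp = 10^(−8.42) = 3.802×10^-9
Ω = [Ca²⁺][CO3²⁻]/Ksp = (0.307×10^-3)(0.0832×10^-3) / 3.802×10^-9 = 6.72

Ω = 6.72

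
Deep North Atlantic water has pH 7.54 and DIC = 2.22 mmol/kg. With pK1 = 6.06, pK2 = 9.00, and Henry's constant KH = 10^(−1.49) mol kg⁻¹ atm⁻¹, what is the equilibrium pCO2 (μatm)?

pCO2 = 2130 μatm

α₀ = 1 / (1 + K1/[H⁺] + K1K2/[H⁺]²) = 1 / (1 + 10^+1.48 + 10^+0.02)
   = 1 / (1 + 30.200 + 1.0471) = 1/32.247 = 0.03101
[CO2*] = α₀ × DIC = 0.03101 × 2.22 = 0.06884 mmol/kg
pCO2 = [CO2*]/KH = 6.884×10^-5 / 3.236×10^-2 = 2130 μatm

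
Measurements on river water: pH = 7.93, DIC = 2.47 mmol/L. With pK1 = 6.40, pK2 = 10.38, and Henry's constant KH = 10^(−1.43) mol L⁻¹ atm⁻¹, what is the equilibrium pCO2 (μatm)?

α₀ = 1 / (1 + K1/[H⁺] + K1K2/[H⁺]²) = 1 / (1 + 10^+1.53 + 10^-0.92)
   = 1 / (1 + 33.884 + 0.12023) = 1/35.005 = 0.02857
[CO2*] = α₀ × DIC = 0.02857 × 2.47 = 0.07056 mmol/L
pCO2 = [CO2*]/KH = 7.056×10^-5 / 3.715×10^-2 = 1900 μatm

pCO2 = 1900 μatm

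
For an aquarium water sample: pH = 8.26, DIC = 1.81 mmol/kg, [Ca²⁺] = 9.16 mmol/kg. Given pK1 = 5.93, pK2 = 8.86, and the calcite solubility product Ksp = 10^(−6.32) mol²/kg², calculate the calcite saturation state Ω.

Ω = 6.93

α₂ = 1 / (1 + [H⁺]/K2 + [H⁺]²/(K1K2)) = 1 / (1 + 10^+0.60 + 10^-1.73)
   = 1 / (1 + 3.9811 + 0.018621) = 1/4.9997 = 0.2000
[CO3²⁻] = α₂ × DIC = 0.2000 × 1.81 = 0.3620 mmol/kg
Ksp = 10^(−6.32) = 4.786×10^-7
Ω = [Ca²⁺][CO3²⁻]/Ksp = (9.16×10^-3)(3.620×10^-4) / 4.786×10^-7 = 6.93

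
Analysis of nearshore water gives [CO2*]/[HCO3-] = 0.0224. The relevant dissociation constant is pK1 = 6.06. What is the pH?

From K1 = [H⁺][HCO3-]/[CO2*]:  pH = pK1 − log₁₀([CO2*]/[HCO3-])
log₁₀(0.0224) = -1.650
pH = 6.06 − (-1.650) = 7.71

pH = 7.71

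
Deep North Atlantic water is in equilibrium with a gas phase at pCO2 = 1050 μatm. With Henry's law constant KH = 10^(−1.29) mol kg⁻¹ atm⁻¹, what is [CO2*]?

[CO2*] = 53.9 μmol/kg

KH = 10^(−1.29) = 5.129×10^-2 mol kg⁻¹ atm⁻¹
[CO2*] = KH · pCO2 = 5.129×10^-2 × 1050×10^-6 atm = 5.39×10^-5 mol/kg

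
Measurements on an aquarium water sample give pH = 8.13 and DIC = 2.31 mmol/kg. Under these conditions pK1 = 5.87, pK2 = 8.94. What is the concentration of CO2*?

[CO2*] = 10.9 μmol/kg

α₀ = 1 / (1 + K1/[H⁺] + K1K2/[H⁺]²) = 1 / (1 + 10^+2.26 + 10^+1.45)
   = 1 / (1 + 181.97 + 28.184) = 1/211.15 = 0.004736
[CO2*] = α₀ × DIC = 0.004736 × 2.31 = 0.0109 mmol/kg = 10.9 μmol/kg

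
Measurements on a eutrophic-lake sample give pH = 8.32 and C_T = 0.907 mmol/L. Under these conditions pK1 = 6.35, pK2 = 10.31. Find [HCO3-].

α₁ = 1 / (1 + [H⁺]/K1 + K2/[H⁺]) = 1 / (1 + 10^-1.97 + 10^-1.99)
   = 1 / (1 + 0.010715 + 0.010233) = 1/1.0209 = 0.9795
[HCO3⁻] = α₁ × DIC = 0.9795 × 0.907 = 0.888 mmol/L

[HCO3⁻] = 0.888 mmol/L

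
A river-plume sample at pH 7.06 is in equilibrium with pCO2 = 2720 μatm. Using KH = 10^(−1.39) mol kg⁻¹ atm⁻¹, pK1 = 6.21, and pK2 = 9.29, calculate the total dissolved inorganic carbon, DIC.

DIC = 0.900 mmol/kg

[CO2*] = KH · pCO2 = 10^(−1.39) × 2720×10^-6 = 1.108×10^-4 mol/kg
α₀ = 1/(1 + K1/[H⁺] + K1K2/[H⁺]²) = 1/(1 + 10^+0.85 + 10^-1.38) = 0.1231
DIC = [CO2*]/α₀ = 1.108×10^-4 / 0.1231 = 0.900 mmol/kg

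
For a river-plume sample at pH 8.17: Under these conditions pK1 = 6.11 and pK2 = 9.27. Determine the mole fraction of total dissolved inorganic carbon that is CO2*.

α₀ = 0.00800

α₀ = 1 / (1 + K1/[H⁺] + K1K2/[H⁺]²) = 1 / (1 + 10^+2.06 + 10^+0.96)
   = 1 / (1 + 114.82 + 9.1201) = 1/124.94 = 0.008004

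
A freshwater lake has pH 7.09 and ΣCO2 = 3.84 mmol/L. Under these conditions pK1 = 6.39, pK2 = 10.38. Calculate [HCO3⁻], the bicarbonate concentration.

α₁ = 1 / (1 + [H⁺]/K1 + K2/[H⁺]) = 1 / (1 + 10^-0.70 + 10^-3.29)
   = 1 / (1 + 0.19953 + 0.00051286) = 1/1.2000 = 0.8333
[HCO3⁻] = α₁ × DIC = 0.8333 × 3.84 = 3.20 mmol/L

[HCO3⁻] = 3.20 mmol/L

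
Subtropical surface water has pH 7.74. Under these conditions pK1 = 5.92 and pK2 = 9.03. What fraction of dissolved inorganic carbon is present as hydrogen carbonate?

α₁ = 1 / (1 + [H⁺]/K1 + K2/[H⁺]) = 1 / (1 + 10^-1.82 + 10^-1.29)
   = 1 / (1 + 0.015136 + 0.051286) = 1/1.0664 = 0.9377

α₁ = 0.938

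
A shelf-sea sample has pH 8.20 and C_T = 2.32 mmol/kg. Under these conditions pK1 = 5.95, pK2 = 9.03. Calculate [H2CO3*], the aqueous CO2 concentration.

[CO2*] = 11.3 μmol/kg

α₀ = 1 / (1 + K1/[H⁺] + K1K2/[H⁺]²) = 1 / (1 + 10^+2.25 + 10^+1.42)
   = 1 / (1 + 177.83 + 26.303) = 1/205.13 = 0.004875
[CO2*] = α₀ × DIC = 0.004875 × 2.32 = 0.0113 mmol/kg = 11.3 μmol/kg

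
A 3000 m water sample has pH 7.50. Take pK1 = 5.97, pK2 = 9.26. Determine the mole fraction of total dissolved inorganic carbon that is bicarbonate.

α₁ = 0.955

α₁ = 1 / (1 + [H⁺]/K1 + K2/[H⁺]) = 1 / (1 + 10^-1.53 + 10^-1.76)
   = 1 / (1 + 0.029512 + 0.017378) = 1/1.0469 = 0.9552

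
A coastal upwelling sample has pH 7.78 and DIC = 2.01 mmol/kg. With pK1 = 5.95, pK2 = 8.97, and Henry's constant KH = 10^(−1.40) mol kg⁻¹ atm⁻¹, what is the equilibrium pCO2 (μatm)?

α₀ = 1 / (1 + K1/[H⁺] + K1K2/[H⁺]²) = 1 / (1 + 10^+1.83 + 10^+0.64)
   = 1 / (1 + 67.608 + 4.3652) = 1/72.973 = 0.01370
[CO2*] = α₀ × DIC = 0.01370 × 2.01 = 0.02754 mmol/kg
pCO2 = [CO2*]/KH = 2.754×10^-5 / 3.981×10^-2 = 692 μatm

pCO2 = 692 μatm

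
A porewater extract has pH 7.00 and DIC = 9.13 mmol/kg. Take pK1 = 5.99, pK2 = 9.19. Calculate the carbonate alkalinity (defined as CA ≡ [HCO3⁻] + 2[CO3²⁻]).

CA = [HCO3⁻] + 2[CO3²⁻] = (α₁ + 2α₂)·DIC
At pH 7.00: [H⁺]/K1 = 10^-1.01 = 0.097724, K2/[H⁺] = 10^-2.19 = 0.0064565
α₁ = 1/(1 + 0.097724 + 0.0064565) = 1/1.1042 = 0.9056; α₂ = α₁·K2/[H⁺] = 0.005847
α₁ + 2α₂ = 0.9173
CA = 0.9173 × 9.13 = 8.38 mmol/kg

CA = 8.38 mmol/kg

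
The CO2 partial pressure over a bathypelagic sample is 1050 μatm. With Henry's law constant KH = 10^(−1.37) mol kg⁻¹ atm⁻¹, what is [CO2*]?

KH = 10^(−1.37) = 4.266×10^-2 mol kg⁻¹ atm⁻¹
[CO2*] = KH · pCO2 = 4.266×10^-2 × 1050×10^-6 atm = 4.48×10^-5 mol/kg

[CO2*] = 44.8 μmol/kg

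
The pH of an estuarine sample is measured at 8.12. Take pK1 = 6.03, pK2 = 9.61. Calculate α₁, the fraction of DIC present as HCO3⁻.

α₁ = 1 / (1 + [H⁺]/K1 + K2/[H⁺]) = 1 / (1 + 10^-2.09 + 10^-1.49)
   = 1 / (1 + 0.0081283 + 0.032359) = 1/1.0405 = 0.9611

α₁ = 0.961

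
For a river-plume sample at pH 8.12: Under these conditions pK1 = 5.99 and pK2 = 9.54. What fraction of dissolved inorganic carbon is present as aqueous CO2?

α₀ = 1 / (1 + K1/[H⁺] + K1K2/[H⁺]²) = 1 / (1 + 10^+2.13 + 10^+0.71)
   = 1 / (1 + 134.90 + 5.1286) = 1/141.02 = 0.007091

α₀ = 0.00709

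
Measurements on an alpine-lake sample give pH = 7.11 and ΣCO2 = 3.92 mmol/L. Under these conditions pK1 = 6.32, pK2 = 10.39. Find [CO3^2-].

[CO3²⁻] = 1.77 μmol/L

α₂ = 1 / (1 + [H⁺]/K2 + [H⁺]²/(K1K2)) = 1 / (1 + 10^+3.28 + 10^+2.49)
   = 1 / (1 + 1905.5 + 309.03) = 1/2215.5 = 0.0004514
[CO3²⁻] = α₂ × DIC = 0.0004514 × 3.92 = 0.00177 mmol/L = 1.77 μmol/L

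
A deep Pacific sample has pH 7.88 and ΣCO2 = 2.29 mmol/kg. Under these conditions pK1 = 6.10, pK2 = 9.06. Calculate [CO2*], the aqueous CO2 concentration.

α₀ = 1 / (1 + K1/[H⁺] + K1K2/[H⁺]²) = 1 / (1 + 10^+1.78 + 10^+0.60)
   = 1 / (1 + 60.256 + 3.9811) = 1/65.237 = 0.01533
[CO2*] = α₀ × DIC = 0.01533 × 2.29 = 0.0351 mmol/kg

[CO2*] = 0.0351 mmol/kg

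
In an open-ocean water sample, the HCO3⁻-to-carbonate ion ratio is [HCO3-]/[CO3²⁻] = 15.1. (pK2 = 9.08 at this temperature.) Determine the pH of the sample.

pH = 7.90

From K2 = [H⁺][CO3²⁻]/[HCO3-]:  pH = pK2 − log₁₀([HCO3-]/[CO3²⁻])
log₁₀(15.1) = +1.179
pH = 9.08 − (+1.179) = 7.90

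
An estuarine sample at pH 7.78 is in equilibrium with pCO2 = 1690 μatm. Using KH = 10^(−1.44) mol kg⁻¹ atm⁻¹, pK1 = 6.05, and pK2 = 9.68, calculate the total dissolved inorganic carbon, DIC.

[CO2*] = KH · pCO2 = 10^(−1.44) × 1690×10^-6 = 6.136×10^-5 mol/kg
α₀ = 1/(1 + K1/[H⁺] + K1K2/[H⁺]²) = 1/(1 + 10^+1.73 + 10^-0.17) = 0.01806
DIC = [CO2*]/α₀ = 6.136×10^-5 / 0.01806 = 3.40 mmol/kg

DIC = 3.40 mmol/kg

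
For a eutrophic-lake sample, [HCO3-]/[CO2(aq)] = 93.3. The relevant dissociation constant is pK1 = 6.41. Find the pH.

pH = 8.38

From K1 = [H⁺][HCO3-]/[CO2(aq)]:  pH = pK1 + log₁₀([HCO3-]/[CO2(aq)])
log₁₀(93.3) = +1.970
pH = 6.41 + (+1.970) = 8.38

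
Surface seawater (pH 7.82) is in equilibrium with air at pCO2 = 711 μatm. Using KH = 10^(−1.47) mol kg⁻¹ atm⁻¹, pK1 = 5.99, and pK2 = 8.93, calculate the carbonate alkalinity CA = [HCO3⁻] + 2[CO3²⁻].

[CO2*] = KH · pCO2 = 10^(−1.47) × 711×10^-6 = 2.409×10^-5 mol/kg
α₀ = 1/(1 + K1/[H⁺] + K1K2/[H⁺]²) = 1/(1 + 10^+1.83 + 10^+0.72) = 0.01354
DIC = [CO2*]/α₀ = 2.409×10^-5 / 0.01354 = 1.779 mmol/kg
CA = (α₁ + 2α₂)·DIC = (0.9154 + 2×0.07106) × 1.779 = 1.88 mmol/kg

CA = 1.88 mmol/kg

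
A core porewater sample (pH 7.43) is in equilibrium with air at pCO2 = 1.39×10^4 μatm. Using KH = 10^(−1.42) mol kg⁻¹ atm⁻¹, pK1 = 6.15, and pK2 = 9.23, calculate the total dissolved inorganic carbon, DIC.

DIC = 10.8 mmol/kg

[CO2*] = KH · pCO2 = 10^(−1.42) × 1.39×10^4×10^-6 = 5.285×10^-4 mol/kg
α₀ = 1/(1 + K1/[H⁺] + K1K2/[H⁺]²) = 1/(1 + 10^+1.28 + 10^-0.52) = 0.04912
DIC = [CO2*]/α₀ = 5.285×10^-4 / 0.04912 = 10.8 mmol/kg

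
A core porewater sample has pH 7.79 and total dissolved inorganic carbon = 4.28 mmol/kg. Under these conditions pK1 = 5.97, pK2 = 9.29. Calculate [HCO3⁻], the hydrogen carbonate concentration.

α₁ = 1 / (1 + [H⁺]/K1 + K2/[H⁺]) = 1 / (1 + 10^-1.82 + 10^-1.50)
   = 1 / (1 + 0.015136 + 0.031623) = 1/1.0468 = 0.9553
[HCO3⁻] = α₁ × DIC = 0.9553 × 4.28 = 4.09 mmol/kg

[HCO3⁻] = 4.09 mmol/kg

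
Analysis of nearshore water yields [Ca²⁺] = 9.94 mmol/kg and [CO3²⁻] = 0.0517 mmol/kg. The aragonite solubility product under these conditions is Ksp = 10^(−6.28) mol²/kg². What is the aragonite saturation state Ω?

Ω = 0.979

Ksp = 10^(−6.28) = 5.248×10^-7
Ω = [Ca²⁺][CO3²⁻]/Ksp = (9.94×10^-3)(0.0517×10^-3) / 5.248×10^-7 = 0.979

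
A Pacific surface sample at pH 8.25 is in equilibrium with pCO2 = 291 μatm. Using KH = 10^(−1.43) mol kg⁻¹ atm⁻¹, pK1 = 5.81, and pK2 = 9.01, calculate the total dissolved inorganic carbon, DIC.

DIC = 3.51 mmol/kg

[CO2*] = KH · pCO2 = 10^(−1.43) × 291×10^-6 = 1.081×10^-5 mol/kg
α₀ = 1/(1 + K1/[H⁺] + K1K2/[H⁺]²) = 1/(1 + 10^+2.44 + 10^+1.68) = 0.003084
DIC = [CO2*]/α₀ = 1.081×10^-5 / 0.003084 = 3.51 mmol/kg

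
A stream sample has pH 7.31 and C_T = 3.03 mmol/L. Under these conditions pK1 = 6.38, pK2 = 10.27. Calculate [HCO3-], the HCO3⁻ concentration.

α₁ = 1 / (1 + [H⁺]/K1 + K2/[H⁺]) = 1 / (1 + 10^-0.93 + 10^-2.96)
   = 1 / (1 + 0.11749 + 0.0010965) = 1/1.1186 = 0.8940
[HCO3⁻] = α₁ × DIC = 0.8940 × 3.03 = 2.71 mmol/L

[HCO3⁻] = 2.71 mmol/L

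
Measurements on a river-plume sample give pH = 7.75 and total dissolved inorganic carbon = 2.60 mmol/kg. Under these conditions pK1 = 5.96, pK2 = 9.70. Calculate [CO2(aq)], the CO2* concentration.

α₀ = 1 / (1 + K1/[H⁺] + K1K2/[H⁺]²) = 1 / (1 + 10^+1.79 + 10^-0.16)
   = 1 / (1 + 61.660 + 0.69183) = 1/63.351 = 0.01578
[CO2*] = α₀ × DIC = 0.01578 × 2.60 = 0.0410 mmol/kg

[CO2*] = 0.0410 mmol/kg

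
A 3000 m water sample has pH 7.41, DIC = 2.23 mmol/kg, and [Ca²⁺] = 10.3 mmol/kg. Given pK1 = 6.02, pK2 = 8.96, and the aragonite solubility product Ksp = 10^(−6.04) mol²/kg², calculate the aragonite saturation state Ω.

α₂ = 1 / (1 + [H⁺]/K2 + [H⁺]²/(K1K2)) = 1 / (1 + 10^+1.55 + 10^+0.16)
   = 1 / (1 + 35.481 + 1.4454) = 1/37.927 = 0.02637
[CO3²⁻] = α₂ × DIC = 0.02637 × 2.23 = 0.05880 mmol/kg
Ksp = 10^(−6.04) = 9.120×10^-7
Ω = [Ca²⁺][CO3²⁻]/Ksp = (10.3×10^-3)(5.880×10^-5) / 9.120×10^-7 = 0.664

Ω = 0.664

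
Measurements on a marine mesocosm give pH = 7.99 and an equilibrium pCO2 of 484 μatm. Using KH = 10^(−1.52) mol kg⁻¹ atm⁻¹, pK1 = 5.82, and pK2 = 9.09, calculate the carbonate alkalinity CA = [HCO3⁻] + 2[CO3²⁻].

CA = 2.51 mmol/kg

[CO2*] = KH · pCO2 = 10^(−1.52) × 484×10^-6 = 1.462×10^-5 mol/kg
α₀ = 1/(1 + K1/[H⁺] + K1K2/[H⁺]²) = 1/(1 + 10^+2.17 + 10^+1.07) = 0.006224
DIC = [CO2*]/α₀ = 1.462×10^-5 / 0.006224 = 2.348 mmol/kg
CA = (α₁ + 2α₂)·DIC = (0.9206 + 2×0.07313) × 2.348 = 2.51 mmol/kg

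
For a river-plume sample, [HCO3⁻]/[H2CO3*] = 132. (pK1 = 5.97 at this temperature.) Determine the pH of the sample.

From K1 = [H⁺][HCO3⁻]/[H2CO3*]:  pH = pK1 + log₁₀([HCO3⁻]/[H2CO3*])
log₁₀(132) = +2.121
pH = 5.97 + (+2.121) = 8.09

pH = 8.09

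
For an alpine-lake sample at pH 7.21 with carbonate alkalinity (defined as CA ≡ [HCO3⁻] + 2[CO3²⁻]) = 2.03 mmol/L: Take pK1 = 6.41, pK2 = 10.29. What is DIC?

DIC = 2.35 mmol/L

CA = [HCO3⁻] + 2[CO3²⁻] = (α₁ + 2α₂)·DIC
At pH 7.21: [H⁺]/K1 = 10^-0.80 = 0.15849, K2/[H⁺] = 10^-3.08 = 0.00083176
α₁ = 1/(1 + 0.15849 + 0.00083176) = 1/1.1593 = 0.8626; α₂ = α₁·K2/[H⁺] = 0.0007175
α₁ + 2α₂ = 0.8640
DIC = CA / (α₁ + 2α₂) = 2.03 / 0.8640 = 2.35 mmol/L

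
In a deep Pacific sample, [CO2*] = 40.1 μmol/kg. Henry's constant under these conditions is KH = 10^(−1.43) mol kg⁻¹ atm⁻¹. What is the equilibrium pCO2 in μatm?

KH = 10^(−1.43) = 3.715×10^-2 mol kg⁻¹ atm⁻¹
pCO2 = [CO2*]/KH = 40.1×10^-6 / 3.715×10^-2 = 1.08×10^-3 atm = 1080 μatm

pCO2 = 1080 μatm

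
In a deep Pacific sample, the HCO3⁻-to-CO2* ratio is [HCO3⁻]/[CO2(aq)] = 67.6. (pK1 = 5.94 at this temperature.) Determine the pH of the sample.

From K1 = [H⁺][HCO3⁻]/[CO2(aq)]:  pH = pK1 + log₁₀([HCO3⁻]/[CO2(aq)])
log₁₀(67.6) = +1.830
pH = 5.94 + (+1.830) = 7.77

pH = 7.77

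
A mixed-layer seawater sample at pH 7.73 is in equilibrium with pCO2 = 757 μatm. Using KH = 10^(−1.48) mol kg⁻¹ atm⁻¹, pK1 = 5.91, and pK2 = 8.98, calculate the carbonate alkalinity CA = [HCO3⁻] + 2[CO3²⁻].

[CO2*] = KH · pCO2 = 10^(−1.48) × 757×10^-6 = 2.507×10^-5 mol/kg
α₀ = 1/(1 + K1/[H⁺] + K1K2/[H⁺]²) = 1/(1 + 10^+1.82 + 10^+0.57) = 0.01413
DIC = [CO2*]/α₀ = 2.507×10^-5 / 0.01413 = 1.774 mmol/kg
CA = (α₁ + 2α₂)·DIC = (0.9334 + 2×0.05249) × 1.774 = 1.84 mmol/kg

CA = 1.84 mmol/kg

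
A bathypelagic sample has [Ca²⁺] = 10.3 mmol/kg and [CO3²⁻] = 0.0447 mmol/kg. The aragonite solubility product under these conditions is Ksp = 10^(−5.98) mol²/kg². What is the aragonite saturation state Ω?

Ω = 0.440

Ksp = 10^(−5.98) = 1.047×10^-6
Ω = [Ca²⁺][CO3²⁻]/Ksp = (10.3×10^-3)(0.0447×10^-3) / 1.047×10^-6 = 0.440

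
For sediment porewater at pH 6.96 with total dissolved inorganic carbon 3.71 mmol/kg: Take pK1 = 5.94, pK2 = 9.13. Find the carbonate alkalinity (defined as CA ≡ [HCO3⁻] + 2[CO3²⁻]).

CA = [HCO3⁻] + 2[CO3²⁻] = (α₁ + 2α₂)·DIC
At pH 6.96: [H⁺]/K1 = 10^-1.02 = 0.095499, K2/[H⁺] = 10^-2.17 = 0.0067608
α₁ = 1/(1 + 0.095499 + 0.0067608) = 1/1.1023 = 0.9072; α₂ = α₁·K2/[H⁺] = 0.006134
α₁ + 2α₂ = 0.9195
CA = 0.9195 × 3.71 = 3.41 mmol/kg

CA = 3.41 mmol/kg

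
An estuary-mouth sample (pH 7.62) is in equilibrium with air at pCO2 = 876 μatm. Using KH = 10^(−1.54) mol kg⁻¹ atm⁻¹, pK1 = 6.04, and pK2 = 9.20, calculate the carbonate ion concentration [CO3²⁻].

[CO2*] = KH · pCO2 = 10^(−1.54) × 876×10^-6 = 2.526×10^-5 mol/kg
α₀ = 1/(1 + K1/[H⁺] + K1K2/[H⁺]²) = 1/(1 + 10^+1.58 + 10^+0.00) = 0.02499
DIC = [CO2*]/α₀ = 2.526×10^-5 / 0.02499 = 1.011 mmol/kg
[CO3²⁻] = α₂·DIC; α₂ = 0.02499, so [CO3²⁻] = 0.02499 × 1.011 = 0.0253 mmol/kg

[CO3²⁻] = 0.0253 mmol/kg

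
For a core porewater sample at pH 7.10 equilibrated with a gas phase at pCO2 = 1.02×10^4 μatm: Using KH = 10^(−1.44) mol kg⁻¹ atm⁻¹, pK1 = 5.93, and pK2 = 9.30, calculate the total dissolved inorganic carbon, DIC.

DIC = 5.88 mmol/kg

[CO2*] = KH · pCO2 = 10^(−1.44) × 1.02×10^4×10^-6 = 3.703×10^-4 mol/kg
α₀ = 1/(1 + K1/[H⁺] + K1K2/[H⁺]²) = 1/(1 + 10^+1.17 + 10^-1.03) = 0.06295
DIC = [CO2*]/α₀ = 3.703×10^-4 / 0.06295 = 5.88 mmol/kg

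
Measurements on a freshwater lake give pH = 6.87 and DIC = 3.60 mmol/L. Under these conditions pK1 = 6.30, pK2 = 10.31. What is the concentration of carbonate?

α₂ = 1 / (1 + [H⁺]/K2 + [H⁺]²/(K1K2)) = 1 / (1 + 10^+3.44 + 10^+2.87)
   = 1 / (1 + 2754.2 + 741.31) = 1/3496.5 = 0.0002860
[CO3²⁻] = α₂ × DIC = 0.0002860 × 3.60 = 0.00103 mmol/L = 1.03 μmol/L

[CO3²⁻] = 1.03 μmol/L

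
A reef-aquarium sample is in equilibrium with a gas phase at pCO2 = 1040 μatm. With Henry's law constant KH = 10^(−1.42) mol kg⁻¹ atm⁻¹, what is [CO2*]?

KH = 10^(−1.42) = 3.802×10^-2 mol kg⁻¹ atm⁻¹
[CO2*] = KH · pCO2 = 3.802×10^-2 × 1040×10^-6 atm = 3.95×10^-5 mol/kg

[CO2*] = 39.5 μmol/kg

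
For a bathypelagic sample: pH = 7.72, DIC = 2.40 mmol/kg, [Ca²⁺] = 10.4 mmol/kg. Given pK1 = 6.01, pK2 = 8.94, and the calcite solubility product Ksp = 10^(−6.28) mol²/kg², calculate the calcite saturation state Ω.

Ω = 2.65

α₂ = 1 / (1 + [H⁺]/K2 + [H⁺]²/(K1K2)) = 1 / (1 + 10^+1.22 + 10^-0.49)
   = 1 / (1 + 16.596 + 0.32359) = 1/17.919 = 0.05581
[CO3²⁻] = α₂ × DIC = 0.05581 × 2.40 = 0.1339 mmol/kg
Ksp = 10^(−6.28) = 5.248×10^-7
Ω = [Ca²⁺][CO3²⁻]/Ksp = (10.4×10^-3)(1.339×10^-4) / 5.248×10^-7 = 2.65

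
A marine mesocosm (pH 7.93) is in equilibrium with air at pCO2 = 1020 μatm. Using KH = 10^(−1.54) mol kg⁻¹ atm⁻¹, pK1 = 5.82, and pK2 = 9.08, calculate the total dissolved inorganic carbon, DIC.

DIC = 4.09 mmol/kg

[CO2*] = KH · pCO2 = 10^(−1.54) × 1020×10^-6 = 2.942×10^-5 mol/kg
α₀ = 1/(1 + K1/[H⁺] + K1K2/[H⁺]²) = 1/(1 + 10^+2.11 + 10^+0.96) = 0.007197
DIC = [CO2*]/α₀ = 2.942×10^-5 / 0.007197 = 4.09 mmol/kg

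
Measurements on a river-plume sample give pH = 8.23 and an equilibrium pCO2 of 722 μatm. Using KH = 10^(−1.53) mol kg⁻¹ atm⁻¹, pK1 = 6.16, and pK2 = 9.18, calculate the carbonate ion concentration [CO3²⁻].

[CO2*] = KH · pCO2 = 10^(−1.53) × 722×10^-6 = 2.131×10^-5 mol/kg
α₀ = 1/(1 + K1/[H⁺] + K1K2/[H⁺]²) = 1/(1 + 10^+2.07 + 10^+1.12) = 0.007595
DIC = [CO2*]/α₀ = 2.131×10^-5 / 0.007595 = 2.806 mmol/kg
[CO3²⁻] = α₂·DIC; α₂ = 0.1001, so [CO3²⁻] = 0.1001 × 2.806 = 0.281 mmol/kg

[CO3²⁻] = 0.281 mmol/kg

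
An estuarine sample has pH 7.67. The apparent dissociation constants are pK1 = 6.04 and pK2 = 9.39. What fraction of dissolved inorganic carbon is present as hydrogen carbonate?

α₁ = 1 / (1 + [H⁺]/K1 + K2/[H⁺]) = 1 / (1 + 10^-1.63 + 10^-1.72)
   = 1 / (1 + 0.023442 + 0.019055) = 1/1.0425 = 0.9592

α₁ = 0.959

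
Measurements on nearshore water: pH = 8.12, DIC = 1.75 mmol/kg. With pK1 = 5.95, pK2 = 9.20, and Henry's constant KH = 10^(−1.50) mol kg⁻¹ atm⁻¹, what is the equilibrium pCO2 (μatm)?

pCO2 = 343 μatm

α₀ = 1 / (1 + K1/[H⁺] + K1K2/[H⁺]²) = 1 / (1 + 10^+2.17 + 10^+1.09)
   = 1 / (1 + 147.91 + 12.303) = 1/161.21 = 0.006203
[CO2*] = α₀ × DIC = 0.006203 × 1.75 = 0.01086 mmol/kg = 10.86 μmol/kg
pCO2 = [CO2*]/KH = 1.086×10^-5 / 3.162×10^-2 = 343 μatm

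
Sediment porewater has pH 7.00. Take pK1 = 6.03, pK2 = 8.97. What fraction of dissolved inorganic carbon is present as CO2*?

α₀ = 0.0959

α₀ = 1 / (1 + K1/[H⁺] + K1K2/[H⁺]²) = 1 / (1 + 10^+0.97 + 10^-1.00)
   = 1 / (1 + 9.3325 + 0.10000) = 1/10.433 = 0.09585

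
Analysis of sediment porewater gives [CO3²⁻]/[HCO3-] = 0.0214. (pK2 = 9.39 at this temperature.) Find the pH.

pH = 7.72

From K2 = [H⁺][CO3²⁻]/[HCO3-]:  pH = pK2 + log₁₀([CO3²⁻]/[HCO3-])
log₁₀(0.0214) = -1.670
pH = 9.39 + (-1.670) = 7.72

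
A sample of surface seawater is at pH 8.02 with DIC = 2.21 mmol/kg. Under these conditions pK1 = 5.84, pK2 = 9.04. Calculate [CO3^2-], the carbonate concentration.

α₂ = 1 / (1 + [H⁺]/K2 + [H⁺]²/(K1K2)) = 1 / (1 + 10^+1.02 + 10^-1.16)
   = 1 / (1 + 10.471 + 0.069183) = 1/11.540 = 0.08665
[CO3²⁻] = α₂ × DIC = 0.08665 × 2.21 = 0.192 mmol/kg

[CO3²⁻] = 0.192 mmol/kg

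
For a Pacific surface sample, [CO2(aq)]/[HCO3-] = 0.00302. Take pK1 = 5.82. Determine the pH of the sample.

pH = 8.34

From K1 = [H⁺][HCO3-]/[CO2(aq)]:  pH = pK1 − log₁₀([CO2(aq)]/[HCO3-])
log₁₀(0.00302) = -2.520
pH = 5.82 − (-2.520) = 8.34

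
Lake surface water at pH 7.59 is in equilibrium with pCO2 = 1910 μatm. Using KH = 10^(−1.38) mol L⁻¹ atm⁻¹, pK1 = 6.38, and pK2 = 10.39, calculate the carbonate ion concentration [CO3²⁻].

[CO3²⁻] = 2.05 μmol/L

[CO2*] = KH · pCO2 = 10^(−1.38) × 1910×10^-6 = 7.962×10^-5 mol/L
α₀ = 1/(1 + K1/[H⁺] + K1K2/[H⁺]²) = 1/(1 + 10^+1.21 + 10^-1.59) = 0.05799
DIC = [CO2*]/α₀ = 7.962×10^-5 / 0.05799 = 1.373 mmol/L
[CO3²⁻] = α₂·DIC; α₂ = 0.001491, so [CO3²⁻] = 0.001491 × 1.373 = 0.00205 mmol/L = 2.05 μmol/L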